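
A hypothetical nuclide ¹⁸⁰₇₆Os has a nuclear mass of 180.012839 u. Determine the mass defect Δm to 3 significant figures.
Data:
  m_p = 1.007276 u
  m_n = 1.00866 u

1.44 u

Σm = 76·m_p + 104·m_n = 76.552976 + 104.90064 = 181.453616 u
Δm = 181.453616 − 180.012839 = 1.440777 u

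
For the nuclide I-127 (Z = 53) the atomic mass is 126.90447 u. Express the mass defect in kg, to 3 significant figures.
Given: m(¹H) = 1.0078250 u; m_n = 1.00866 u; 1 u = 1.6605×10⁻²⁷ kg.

1.91e-27 kg

Σm = 53·m(¹H) + 74·m_n = 53.4147250 + 74.64084 = 128.0555650 u
Mass defect Δm = 128.0555650 − 126.90447 = 1.1510950 u
In SI units: 1.1510950 u × 1.6605×10⁻²⁷ kg/u = 1.9114e-27 kg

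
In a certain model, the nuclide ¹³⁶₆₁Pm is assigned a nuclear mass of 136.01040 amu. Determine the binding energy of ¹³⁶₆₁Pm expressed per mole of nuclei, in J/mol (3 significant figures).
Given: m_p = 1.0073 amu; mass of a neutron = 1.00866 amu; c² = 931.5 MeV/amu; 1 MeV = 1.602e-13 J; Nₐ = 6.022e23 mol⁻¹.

9.74e+13 J/mol

Z = 61, so N = A − Z = 136 − 61 = 75.
Total constituent mass: 61 × 1.0073 + 75 × 1.00866 = 137.09480 amu
Mass defect Δm = 137.09480 − 136.01040 = 1.08440 amu
E_B = 1.08440 × 931.5 = 1010.12 MeV
Per nucleus in joules: 1010.12 MeV × 1.602e-13 J/MeV = 1.6182e-10 J
Per mole: 1.6182e-10 J × 6.022e23 mol⁻¹ = 9.7448e+13 J/mol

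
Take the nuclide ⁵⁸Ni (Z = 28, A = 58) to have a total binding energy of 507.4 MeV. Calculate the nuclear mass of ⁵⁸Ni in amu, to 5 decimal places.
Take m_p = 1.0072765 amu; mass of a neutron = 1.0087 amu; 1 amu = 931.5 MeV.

Mass defect = 507.4 MeV / (931.5 MeV/amu) = 0.5447128 amu
Constituent mass = 28(1.0072765) + 30(1.0087) = 58.4647420 amu
Nuclear mass = 58.4647420 − 0.5447128 = 57.9200292 amu ≈ 57.92003 amu (to 5 decimal places)

57.92003 amu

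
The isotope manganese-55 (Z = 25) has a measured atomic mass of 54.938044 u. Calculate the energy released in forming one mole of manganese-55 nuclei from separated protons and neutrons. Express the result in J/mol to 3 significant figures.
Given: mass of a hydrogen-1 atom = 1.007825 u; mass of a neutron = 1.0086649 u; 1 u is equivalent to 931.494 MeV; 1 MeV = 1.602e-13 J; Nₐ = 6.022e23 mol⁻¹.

With 25 protons and 30 neutrons (A = 55):
Total constituent mass: 25 × 1.007825 + 30 × 1.0086649 = 55.4555720 u
Δm = 55.4555720 − 54.938044 = 0.5175280 u
E_B = 0.5175280 × 931.494 = 482.074 MeV
Per nucleus in joules: 482.074 MeV × 1.602e-13 J/MeV = 7.7228e-11 J
Per mole: 7.7228e-11 J × 6.022e23 mol⁻¹ = 4.6507e+13 J/mol

4.65e+13 J/mol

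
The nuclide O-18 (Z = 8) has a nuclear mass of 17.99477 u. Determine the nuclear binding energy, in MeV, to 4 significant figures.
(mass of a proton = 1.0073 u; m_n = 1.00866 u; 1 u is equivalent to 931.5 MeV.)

Mass of separated nucleons = 8(1.0073) + 10(1.00866) = 8.0584 + 10.08660 = 18.14500 u
Mass defect Δm = 18.14500 − 17.99477 = 0.15023 u
E_B = 0.15023 × 931.5 = 139.939 MeV

139.9 MeV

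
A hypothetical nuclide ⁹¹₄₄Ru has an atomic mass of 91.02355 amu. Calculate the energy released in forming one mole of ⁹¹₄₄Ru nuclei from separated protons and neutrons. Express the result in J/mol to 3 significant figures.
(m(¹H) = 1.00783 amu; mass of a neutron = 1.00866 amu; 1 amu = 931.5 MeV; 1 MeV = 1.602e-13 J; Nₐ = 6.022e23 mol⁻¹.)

6.54e+13 J/mol

Z = 44, so N = A − Z = 91 − 44 = 47.
Total constituent mass: 44 × 1.00783 + 47 × 1.00866 = 91.75154 amu
Δm = 91.75154 − 91.02355 = 0.72799 amu
Converting to energy: 0.72799 amu × 931.5 MeV/amu = 678.123 MeV
Per nucleus in joules: 678.123 MeV × 1.602e-13 J/MeV = 1.0864e-10 J
Per mole: 1.0864e-10 J × 6.022e23 mol⁻¹ = 6.5423e+13 J/mol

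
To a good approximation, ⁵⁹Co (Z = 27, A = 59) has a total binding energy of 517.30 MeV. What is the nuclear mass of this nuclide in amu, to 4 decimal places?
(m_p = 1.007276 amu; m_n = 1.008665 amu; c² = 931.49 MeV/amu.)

Mass defect = 517.30 MeV / (931.49 MeV/amu) = 0.555347 amu
Constituent mass = 27(1.007276) + 32(1.008665) = 59.473732 amu
Nuclear mass = 59.473732 − 0.555347 = 58.918385 amu ≈ 58.9184 amu (to 4 decimal places)

58.9184 amu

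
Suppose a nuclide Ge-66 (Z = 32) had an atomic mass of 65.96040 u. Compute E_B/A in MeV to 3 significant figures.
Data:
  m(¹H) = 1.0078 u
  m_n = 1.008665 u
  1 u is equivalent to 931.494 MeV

8.24 MeV/nucleon

Mass of separated nucleons = 32(1.0078) + 34(1.008665) = 32.2496 + 34.294610 = 66.544210 u
Mass defect Δm = 66.544210 − 65.96040 = 0.583810 u
Converting to energy: 0.583810 u × 931.494 MeV/u = 543.816 MeV
BE/A = 543.816 MeV / 66 = 8.240 MeV/nucleon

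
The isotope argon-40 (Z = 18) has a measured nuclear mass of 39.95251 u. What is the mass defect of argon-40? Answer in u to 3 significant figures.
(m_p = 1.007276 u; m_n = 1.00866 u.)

0.369 u

Mass of separated nucleons = 18(1.007276) + 22(1.00866) = 18.130968 + 22.19052 = 40.321488 u
Mass defect Δm = 40.321488 − 39.95251 = 0.368978 u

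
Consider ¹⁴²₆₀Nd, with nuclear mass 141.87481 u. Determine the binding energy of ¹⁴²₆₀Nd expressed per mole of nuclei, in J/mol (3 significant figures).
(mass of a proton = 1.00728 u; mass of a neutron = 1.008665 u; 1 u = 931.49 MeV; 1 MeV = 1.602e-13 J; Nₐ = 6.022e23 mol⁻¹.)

1.14e+14 J/mol

The nucleus contains 60 protons and 142 − 60 = 82 neutrons.
Total constituent mass: 60 × 1.00728 + 82 × 1.008665 = 143.147330 u
Mass defect Δm = 143.147330 − 141.87481 = 1.272520 u
Binding energy = Δm·c² = 1.272520 × 931.49 MeV/u = 1185.34 MeV
Per nucleus in joules: 1185.34 MeV × 1.602e-13 J/MeV = 1.8989e-10 J
Per mole: 1.8989e-10 J × 6.022e23 mol⁻¹ = 1.1435e+14 J/mol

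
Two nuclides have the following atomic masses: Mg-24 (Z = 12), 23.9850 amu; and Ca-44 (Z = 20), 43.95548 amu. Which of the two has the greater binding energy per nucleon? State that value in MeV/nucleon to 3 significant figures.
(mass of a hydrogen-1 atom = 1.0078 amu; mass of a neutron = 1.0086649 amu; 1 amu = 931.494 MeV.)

Mg-24: Σm = 12(1.0078) + 12(1.0086649) = 24.1975788 amu; Δm = 0.2125788 amu; E_B = 198.02 MeV; E_B/A = 8.251 MeV
Ca-44: Σm = 20(1.0078) + 24(1.0086649) = 44.3639576 amu; Δm = 0.4084776 amu; E_B = 380.49 MeV; E_B/A = 8.648 MeV
Ca-44 has the higher binding energy per nucleon, so it is the more tightly bound nucleus.

Ca-44; 8.65 MeV/nucleon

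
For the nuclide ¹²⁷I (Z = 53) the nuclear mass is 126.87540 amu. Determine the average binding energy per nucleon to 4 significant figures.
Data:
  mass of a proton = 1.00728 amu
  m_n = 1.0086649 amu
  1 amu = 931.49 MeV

8.447 MeV/nucleon

Σm = 53·m_p + 74·m_n = 53.38584 + 74.6412026 = 128.0270426 amu
Mass defect Δm = 128.0270426 − 126.87540 = 1.1516426 amu
E_B = 1.1516426 × 931.49 = 1072.74 MeV
Dividing by A = 127 gives 8.447 MeV per nucleon.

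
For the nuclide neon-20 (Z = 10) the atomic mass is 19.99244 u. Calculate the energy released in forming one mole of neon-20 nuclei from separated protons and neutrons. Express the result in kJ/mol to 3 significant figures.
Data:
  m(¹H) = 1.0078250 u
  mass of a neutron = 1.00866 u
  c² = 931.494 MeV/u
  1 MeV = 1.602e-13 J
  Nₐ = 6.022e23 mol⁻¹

Σm = 10·m(¹H) + 10·m_n = 10.0782500 + 10.08660 = 20.1648500 u
The mass defect is 20.1648500 − 19.99244 = 0.1724100 u.
Binding energy = Δm·c² = 0.1724100 × 931.494 MeV/u = 160.599 MeV
Per nucleus in joules: 160.599 MeV × 1.602e-13 J/MeV = 2.5728e-11 J
Per mole: 2.5728e-11 J × 6.022e23 mol⁻¹ = 1.5493e+13 J/mol

1.55e+10 kJ/mol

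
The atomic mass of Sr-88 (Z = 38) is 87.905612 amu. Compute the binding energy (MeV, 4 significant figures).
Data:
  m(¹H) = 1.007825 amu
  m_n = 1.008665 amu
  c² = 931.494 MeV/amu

The nucleus contains 38 protons and 88 − 38 = 50 neutrons.
Σm = 38·m(¹H) + 50·m_n = 38.297350 + 50.433250 = 88.730600 amu
Mass defect Δm = 88.730600 − 87.905612 = 0.824988 amu
Binding energy = Δm·c² = 0.824988 × 931.494 MeV/amu = 768.471 MeV

768.5 MeV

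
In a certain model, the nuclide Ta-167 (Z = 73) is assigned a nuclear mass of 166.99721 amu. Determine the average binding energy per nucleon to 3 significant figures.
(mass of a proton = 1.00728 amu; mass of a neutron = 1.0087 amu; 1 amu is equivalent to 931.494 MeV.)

7.54 MeV/nucleon

Σm = 73·m_p + 94·m_n = 73.53144 + 94.8178 = 168.34924 amu
Δm = 168.34924 − 166.99721 = 1.35203 amu
Binding energy = Δm·c² = 1.35203 × 931.494 MeV/amu = 1259.41 MeV
Dividing by A = 167 gives 7.541 MeV per nucleon.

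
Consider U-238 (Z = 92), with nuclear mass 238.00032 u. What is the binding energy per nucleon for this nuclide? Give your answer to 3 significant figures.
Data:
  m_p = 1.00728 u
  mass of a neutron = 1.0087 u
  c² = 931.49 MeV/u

7.59 MeV/nucleon

Total constituent mass: 92 × 1.00728 + 146 × 1.0087 = 239.93996 u
Δm = 239.93996 − 238.00032 = 1.93964 u
Converting to energy: 1.93964 u × 931.49 MeV/u = 1806.76 MeV
Dividing by A = 238 gives 7.591 MeV per nucleon.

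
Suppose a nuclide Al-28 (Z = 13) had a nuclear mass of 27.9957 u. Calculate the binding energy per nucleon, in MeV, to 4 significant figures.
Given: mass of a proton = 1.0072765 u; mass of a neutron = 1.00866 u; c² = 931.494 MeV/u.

7.611 MeV/nucleon

Σm = 13·m_p + 15·m_n = 13.0945945 + 15.12990 = 28.2244945 u
Mass defect Δm = 28.2244945 − 27.9957 = 0.2287945 u
Binding energy = Δm·c² = 0.2287945 × 931.494 MeV/u = 213.121 MeV
Per nucleon: 213.121 / 28 = 7.611 MeV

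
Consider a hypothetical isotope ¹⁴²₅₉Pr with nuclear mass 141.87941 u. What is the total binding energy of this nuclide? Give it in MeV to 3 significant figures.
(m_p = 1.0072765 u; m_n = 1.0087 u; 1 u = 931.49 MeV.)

Z = 59, so N = A − Z = 142 − 59 = 83.
Total constituent mass: 59 × 1.0072765 + 83 × 1.0087 = 143.1514135 u
Mass defect Δm = 143.1514135 − 141.87941 = 1.2720035 u
E_B = 1.2720035 × 931.49 = 1184.86 MeV

1180 MeV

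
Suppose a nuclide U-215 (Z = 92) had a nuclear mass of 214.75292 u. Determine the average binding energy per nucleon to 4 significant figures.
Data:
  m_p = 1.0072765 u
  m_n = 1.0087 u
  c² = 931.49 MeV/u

With 92 protons and 123 neutrons (A = 215):
Total constituent mass: 92 × 1.0072765 + 123 × 1.0087 = 216.7395380 u
Mass defect Δm = 216.7395380 − 214.75292 = 1.9866180 u
Converting to energy: 1.9866180 u × 931.49 MeV/u = 1850.51 MeV
Dividing by A = 215 gives 8.607 MeV per nucleon.

8.607 MeV/nucleon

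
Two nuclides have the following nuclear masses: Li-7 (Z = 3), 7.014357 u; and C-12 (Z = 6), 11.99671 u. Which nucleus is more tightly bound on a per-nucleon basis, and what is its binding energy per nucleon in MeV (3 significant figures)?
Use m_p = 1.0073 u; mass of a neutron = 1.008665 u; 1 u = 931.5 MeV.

C-12; 7.69 MeV/nucleon

Li-7: Σm = 3(1.0073) + 4(1.008665) = 7.056560 u; Δm = 0.042203 u; E_B = 39.312 MeV; E_B/A = 5.616 MeV
C-12: Σm = 6(1.0073) + 6(1.008665) = 12.095790 u; Δm = 0.099080 u; E_B = 92.293 MeV; E_B/A = 7.691 MeV
C-12 has the higher binding energy per nucleon, so it is the more tightly bound nucleus.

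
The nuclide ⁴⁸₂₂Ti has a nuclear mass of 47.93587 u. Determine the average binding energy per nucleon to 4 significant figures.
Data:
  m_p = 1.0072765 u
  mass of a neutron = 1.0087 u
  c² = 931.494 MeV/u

Z = 22, so N = A − Z = 48 − 22 = 26.
Σm = 22·m_p + 26·m_n = 22.1600830 + 26.2262 = 48.3862830 u
Mass defect Δm = 48.3862830 − 47.93587 = 0.4504130 u
Converting to energy: 0.4504130 u × 931.494 MeV/u = 419.557 MeV
Dividing by A = 48 gives 8.741 MeV per nucleon.

8.741 MeV/nucleon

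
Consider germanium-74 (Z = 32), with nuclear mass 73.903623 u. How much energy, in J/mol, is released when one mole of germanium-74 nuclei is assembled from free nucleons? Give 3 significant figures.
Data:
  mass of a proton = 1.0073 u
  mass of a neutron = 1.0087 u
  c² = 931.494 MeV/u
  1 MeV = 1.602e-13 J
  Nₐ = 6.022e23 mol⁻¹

6.25e+13 J/mol

With 32 protons and 42 neutrons (A = 74):
Total constituent mass: 32 × 1.0073 + 42 × 1.0087 = 74.5990 u
The mass defect is 74.5990 − 73.903623 = 0.695377 u.
Converting to energy: 0.695377 u × 931.494 MeV/u = 647.740 MeV
Per nucleus in joules: 647.740 MeV × 1.602e-13 J/MeV = 1.0377e-10 J
Per mole: 1.0377e-10 J × 6.022e23 mol⁻¹ = 6.2490e+13 J/mol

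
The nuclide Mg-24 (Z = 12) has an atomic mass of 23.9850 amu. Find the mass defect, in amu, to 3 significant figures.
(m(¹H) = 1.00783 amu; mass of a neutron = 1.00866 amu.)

Z = 12, so N = A − Z = 24 − 12 = 12.
Mass of separated nucleons = 12(1.00783) + 12(1.00866) = 12.09396 + 12.10392 = 24.19788 amu
The mass defect is 24.19788 − 23.9850 = 0.21288 amu.

0.213 amu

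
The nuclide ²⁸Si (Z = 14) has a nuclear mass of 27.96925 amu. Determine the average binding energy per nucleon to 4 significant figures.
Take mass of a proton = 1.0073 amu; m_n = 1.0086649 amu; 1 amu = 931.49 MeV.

8.459 MeV/nucleon

The nucleus contains 14 protons and 28 − 14 = 14 neutrons.
Total constituent mass: 14 × 1.0073 + 14 × 1.0086649 = 28.2235086 amu
The mass defect is 28.2235086 − 27.96925 = 0.2542586 amu.
E_B = 0.2542586 × 931.49 = 236.839 MeV
Dividing by A = 28 gives 8.459 MeV per nucleon.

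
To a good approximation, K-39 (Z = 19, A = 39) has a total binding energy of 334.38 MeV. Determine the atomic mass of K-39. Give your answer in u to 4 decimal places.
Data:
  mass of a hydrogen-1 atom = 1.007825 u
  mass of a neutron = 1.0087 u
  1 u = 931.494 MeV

Mass defect = 334.38 MeV / (931.494 MeV/u) = 0.358972 u
Constituent mass = 19(1.007825) + 20(1.0087) = 39.322675 u
Atomic mass = 39.322675 − 0.358972 = 38.963703 u ≈ 38.9637 u (to 4 decimal places)

38.9637 u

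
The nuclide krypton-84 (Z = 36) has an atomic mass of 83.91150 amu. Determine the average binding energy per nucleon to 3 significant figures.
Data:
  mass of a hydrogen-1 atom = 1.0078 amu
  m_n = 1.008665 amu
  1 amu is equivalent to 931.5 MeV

Mass of separated nucleons = 36(1.0078) + 48(1.008665) = 36.2808 + 48.415920 = 84.696720 amu
The mass defect is 84.696720 − 83.91150 = 0.785220 amu.
Converting to energy: 0.785220 amu × 931.5 MeV/amu = 731.432 MeV
BE/A = 731.432 MeV / 84 = 8.708 MeV/nucleon

8.71 MeV/nucleon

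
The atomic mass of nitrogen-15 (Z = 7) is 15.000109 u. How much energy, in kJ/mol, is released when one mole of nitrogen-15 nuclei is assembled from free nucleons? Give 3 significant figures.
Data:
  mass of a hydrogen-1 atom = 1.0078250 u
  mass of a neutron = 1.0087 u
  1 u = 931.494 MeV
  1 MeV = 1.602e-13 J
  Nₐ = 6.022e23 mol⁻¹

1.12e+10 kJ/mol

Mass of separated nucleons = 7(1.0078250) + 8(1.0087) = 7.0547750 + 8.0696 = 15.1243750 u
Δm = 15.1243750 − 15.000109 = 0.1242660 u
Binding energy = Δm·c² = 0.1242660 × 931.494 MeV/u = 115.753 MeV
Per nucleus in joules: 115.753 MeV × 1.602e-13 J/MeV = 1.8544e-11 J
Per mole: 1.8544e-11 J × 6.022e23 mol⁻¹ = 1.1167e+13 J/mol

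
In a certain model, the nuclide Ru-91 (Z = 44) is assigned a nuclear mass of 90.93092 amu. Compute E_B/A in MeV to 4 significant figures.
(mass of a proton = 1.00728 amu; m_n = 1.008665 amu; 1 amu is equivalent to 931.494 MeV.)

8.155 MeV/nucleon

Σm = 44·m_p + 47·m_n = 44.32032 + 47.407255 = 91.727575 amu
The mass defect is 91.727575 − 90.93092 = 0.796655 amu.
E_B = 0.796655 × 931.494 = 742.079 MeV
Dividing by A = 91 gives 8.155 MeV per nucleon.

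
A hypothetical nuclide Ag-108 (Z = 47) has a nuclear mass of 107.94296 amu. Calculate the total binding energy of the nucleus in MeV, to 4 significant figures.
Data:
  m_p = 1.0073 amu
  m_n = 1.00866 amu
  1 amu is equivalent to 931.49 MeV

864.8 MeV

The nucleus contains 47 protons and 108 − 47 = 61 neutrons.
Σm = 47·m_p + 61·m_n = 47.3431 + 61.52826 = 108.87136 amu
The mass defect is 108.87136 − 107.94296 = 0.92840 amu.
Converting to energy: 0.92840 amu × 931.49 MeV/amu = 864.795 MeV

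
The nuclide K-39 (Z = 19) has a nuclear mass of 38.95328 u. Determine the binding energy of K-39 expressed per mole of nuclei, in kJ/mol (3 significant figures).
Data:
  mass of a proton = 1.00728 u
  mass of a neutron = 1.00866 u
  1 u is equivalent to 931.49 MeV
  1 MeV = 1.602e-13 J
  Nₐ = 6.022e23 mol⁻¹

3.22e+10 kJ/mol

Σm = 19·m_p + 20·m_n = 19.13832 + 20.17320 = 39.31152 u
The mass defect is 39.31152 − 38.95328 = 0.35824 u.
Binding energy = Δm·c² = 0.35824 × 931.49 MeV/u = 333.697 MeV
Per nucleus in joules: 333.697 MeV × 1.602e-13 J/MeV = 5.3458e-11 J
Per mole: 5.3458e-11 J × 6.022e23 mol⁻¹ = 3.2192e+13 J/mol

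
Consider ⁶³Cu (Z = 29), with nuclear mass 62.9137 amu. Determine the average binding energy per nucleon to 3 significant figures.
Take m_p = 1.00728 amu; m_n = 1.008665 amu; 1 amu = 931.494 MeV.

Mass of separated nucleons = 29(1.00728) + 34(1.008665) = 29.21112 + 34.294610 = 63.505730 amu
Mass defect Δm = 63.505730 − 62.9137 = 0.592030 amu
Converting to energy: 0.592030 amu × 931.494 MeV/amu = 551.472 MeV
Per nucleon: 551.472 / 63 = 8.754 MeV

8.75 MeV/nucleon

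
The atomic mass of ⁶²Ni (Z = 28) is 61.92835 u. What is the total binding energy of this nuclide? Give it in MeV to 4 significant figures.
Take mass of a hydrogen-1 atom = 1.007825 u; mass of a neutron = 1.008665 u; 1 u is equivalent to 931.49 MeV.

The nucleus contains 28 protons and 62 − 28 = 34 neutrons.
Σm = 28·m(¹H) + 34·m_n = 28.219100 + 34.294610 = 62.513710 u
Δm = 62.513710 − 61.92835 = 0.585360 u
Binding energy = Δm·c² = 0.585360 × 931.49 MeV/u = 545.257 MeV

545.3 MeV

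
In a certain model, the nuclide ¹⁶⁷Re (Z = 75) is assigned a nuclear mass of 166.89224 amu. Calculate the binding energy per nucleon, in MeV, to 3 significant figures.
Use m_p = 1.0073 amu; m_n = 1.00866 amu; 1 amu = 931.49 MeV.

8.10 MeV/nucleon

With 75 protons and 92 neutrons (A = 167):
Total constituent mass: 75 × 1.0073 + 92 × 1.00866 = 168.34422 amu
Δm = 168.34422 − 166.89224 = 1.45198 amu
Converting to energy: 1.45198 amu × 931.49 MeV/amu = 1352.50 MeV
BE/A = 1352.50 MeV / 167 = 8.099 MeV/nucleon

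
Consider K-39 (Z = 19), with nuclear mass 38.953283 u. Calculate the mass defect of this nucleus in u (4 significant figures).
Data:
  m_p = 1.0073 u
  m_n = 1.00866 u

Total constituent mass: 19 × 1.0073 + 20 × 1.00866 = 39.31190 u
Mass defect Δm = 39.31190 − 38.953283 = 0.358617 u

0.3586 u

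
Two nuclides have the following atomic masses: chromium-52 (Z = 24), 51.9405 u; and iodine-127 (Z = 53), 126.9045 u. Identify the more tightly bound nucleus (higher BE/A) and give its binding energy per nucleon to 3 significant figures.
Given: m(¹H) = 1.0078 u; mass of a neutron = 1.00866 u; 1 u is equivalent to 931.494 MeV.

chromium-52; 8.76 MeV/nucleon

chromium-52: Σm = 24(1.0078) + 28(1.00866) = 52.42968 u; Δm = 0.48918 u; E_B = 455.67 MeV; E_B/A = 8.763 MeV
iodine-127: Σm = 53(1.0078) + 74(1.00866) = 128.05424 u; Δm = 1.14974 u; E_B = 1071.0 MeV; E_B/A = 8.433 MeV
chromium-52 has the higher binding energy per nucleon, so it is the more tightly bound nucleus.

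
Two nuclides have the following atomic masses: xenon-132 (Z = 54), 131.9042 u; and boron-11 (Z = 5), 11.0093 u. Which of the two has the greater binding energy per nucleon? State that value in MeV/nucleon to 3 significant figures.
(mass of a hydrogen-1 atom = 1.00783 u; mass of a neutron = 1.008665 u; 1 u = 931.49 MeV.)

xenon-132: Σm = 54(1.00783) + 78(1.008665) = 133.098690 u; Δm = 1.194490 u; E_B = 1112.66 MeV; E_B/A = 8.429 MeV
boron-11: Σm = 5(1.00783) + 6(1.008665) = 11.091140 u; Δm = 0.081840 u; E_B = 76.233 MeV; E_B/A = 6.930 MeV
xenon-132 has the higher binding energy per nucleon, so it is the more tightly bound nucleus.

xenon-132; 8.43 MeV/nucleon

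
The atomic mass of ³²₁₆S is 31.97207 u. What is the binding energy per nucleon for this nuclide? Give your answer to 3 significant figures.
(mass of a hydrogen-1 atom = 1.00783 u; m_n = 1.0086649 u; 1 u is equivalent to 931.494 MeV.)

8.50 MeV/nucleon

Z = 16, so N = A − Z = 32 − 16 = 16.
Total constituent mass: 16 × 1.00783 + 16 × 1.0086649 = 32.2639184 u
The mass defect is 32.2639184 − 31.97207 = 0.2918484 u.
Binding energy = Δm·c² = 0.2918484 × 931.494 MeV/u = 271.855 MeV
BE/A = 271.855 MeV / 32 = 8.495 MeV/nucleon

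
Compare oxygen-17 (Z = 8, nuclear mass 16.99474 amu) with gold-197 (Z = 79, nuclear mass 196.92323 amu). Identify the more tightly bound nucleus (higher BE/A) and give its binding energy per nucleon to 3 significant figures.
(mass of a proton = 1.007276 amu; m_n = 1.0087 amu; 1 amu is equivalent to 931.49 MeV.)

gold-197; 7.94 MeV/nucleon

oxygen-17: Σm = 8(1.007276) + 9(1.0087) = 17.136508 amu; Δm = 0.141768 amu; E_B = 132.06 MeV; E_B/A = 7.768 MeV
gold-197: Σm = 79(1.007276) + 118(1.0087) = 198.601404 amu; Δm = 1.678174 amu; E_B = 1563.2 MeV; E_B/A = 7.935 MeV
gold-197 has the higher binding energy per nucleon, so it is the more tightly bound nucleus.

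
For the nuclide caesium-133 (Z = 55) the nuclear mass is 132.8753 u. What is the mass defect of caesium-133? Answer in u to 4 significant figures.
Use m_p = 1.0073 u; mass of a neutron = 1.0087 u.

1.205 u

Σm = 55·m_p + 78·m_n = 55.4015 + 78.6786 = 134.0801 u
The mass defect is 134.0801 − 132.8753 = 1.2048 u.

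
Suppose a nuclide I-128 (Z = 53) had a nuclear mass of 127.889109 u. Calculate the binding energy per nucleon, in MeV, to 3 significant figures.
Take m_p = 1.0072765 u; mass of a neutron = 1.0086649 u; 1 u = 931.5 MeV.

With 53 protons and 75 neutrons (A = 128):
Mass of separated nucleons = 53(1.0072765) + 75(1.0086649) = 53.3856545 + 75.6498675 = 129.0355220 u
Mass defect Δm = 129.0355220 − 127.889109 = 1.1464130 u
E_B = 1.1464130 × 931.5 = 1067.88 MeV
Dividing by A = 128 gives 8.343 MeV per nucleon.

8.34 MeV/nucleon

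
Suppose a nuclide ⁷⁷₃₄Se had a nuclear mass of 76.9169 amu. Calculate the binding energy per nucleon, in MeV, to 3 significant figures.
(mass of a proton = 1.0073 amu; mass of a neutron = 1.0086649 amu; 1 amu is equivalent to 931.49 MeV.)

8.52 MeV/nucleon

Mass of separated nucleons = 34(1.0073) + 43(1.0086649) = 34.2482 + 43.3725907 = 77.6207907 amu
Mass defect Δm = 77.6207907 − 76.9169 = 0.7038907 amu
E_B = 0.7038907 × 931.49 = 655.667 MeV
Per nucleon: 655.667 / 77 = 8.515 MeV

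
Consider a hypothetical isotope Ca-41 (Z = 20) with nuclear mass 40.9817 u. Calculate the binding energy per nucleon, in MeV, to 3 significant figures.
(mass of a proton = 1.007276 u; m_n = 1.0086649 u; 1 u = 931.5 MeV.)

With 20 protons and 21 neutrons (A = 41):
Σm = 20·m_p + 21·m_n = 20.145520 + 21.1819629 = 41.3274829 u
Δm = 41.3274829 − 40.9817 = 0.3457829 u
E_B = 0.3457829 × 931.5 = 322.097 MeV
BE/A = 322.097 MeV / 41 = 7.856 MeV/nucleon

7.86 MeV/nucleon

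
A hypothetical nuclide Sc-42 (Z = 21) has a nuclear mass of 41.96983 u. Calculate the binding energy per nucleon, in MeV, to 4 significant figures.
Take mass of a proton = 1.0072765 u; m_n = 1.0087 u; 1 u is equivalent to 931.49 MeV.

8.110 MeV/nucleon

Z = 21, so N = A − Z = 42 − 21 = 21.
Total constituent mass: 21 × 1.0072765 + 21 × 1.0087 = 42.3355065 u
Mass defect Δm = 42.3355065 − 41.96983 = 0.3656765 u
Binding energy = Δm·c² = 0.3656765 × 931.49 MeV/u = 340.624 MeV
Per nucleon: 340.624 / 42 = 8.110 MeV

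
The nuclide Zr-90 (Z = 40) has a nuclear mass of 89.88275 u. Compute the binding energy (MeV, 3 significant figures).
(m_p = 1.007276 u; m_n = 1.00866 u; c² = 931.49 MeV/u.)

The nucleus contains 40 protons and 90 − 40 = 50 neutrons.
Mass of separated nucleons = 40(1.007276) + 50(1.00866) = 40.291040 + 50.43300 = 90.724040 u
The mass defect is 90.724040 − 89.88275 = 0.841290 u.
E_B = 0.841290 × 931.49 = 783.653 MeV

784 MeV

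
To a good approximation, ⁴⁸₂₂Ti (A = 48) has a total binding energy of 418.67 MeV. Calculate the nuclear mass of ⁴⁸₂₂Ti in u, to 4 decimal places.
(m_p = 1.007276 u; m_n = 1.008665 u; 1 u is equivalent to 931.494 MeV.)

47.9359 u

Mass defect = 418.67 MeV / (931.494 MeV/u) = 0.449461 u
Constituent mass = 22(1.007276) + 26(1.008665) = 48.385362 u
Nuclear mass = 48.385362 − 0.449461 = 47.935901 u ≈ 47.9359 u (to 4 decimal places)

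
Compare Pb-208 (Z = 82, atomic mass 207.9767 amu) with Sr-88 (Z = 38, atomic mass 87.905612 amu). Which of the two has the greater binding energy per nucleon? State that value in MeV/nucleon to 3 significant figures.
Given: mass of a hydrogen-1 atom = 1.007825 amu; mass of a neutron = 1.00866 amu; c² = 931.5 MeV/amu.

Pb-208: Σm = 82(1.007825) + 126(1.00866) = 209.732810 amu; Δm = 1.756110 amu; E_B = 1635.82 MeV; E_B/A = 7.8645 MeV
Sr-88: Σm = 38(1.007825) + 50(1.00866) = 88.730350 amu; Δm = 0.824738 amu; E_B = 768.24 MeV; E_B/A = 8.730 MeV
Sr-88 has the higher binding energy per nucleon, so it is the more tightly bound nucleus.

Sr-88; 8.73 MeV/nucleon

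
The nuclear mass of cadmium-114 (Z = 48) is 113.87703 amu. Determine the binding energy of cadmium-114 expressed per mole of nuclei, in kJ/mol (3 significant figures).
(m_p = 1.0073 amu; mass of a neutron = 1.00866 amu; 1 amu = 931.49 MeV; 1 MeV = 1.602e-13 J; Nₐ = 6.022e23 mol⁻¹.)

9.39e+10 kJ/mol

Z = 48, so N = A − Z = 114 − 48 = 66.
Mass of separated nucleons = 48(1.0073) + 66(1.00866) = 48.3504 + 66.57156 = 114.92196 amu
Δm = 114.92196 − 113.87703 = 1.04493 amu
Converting to energy: 1.04493 amu × 931.49 MeV/amu = 973.342 MeV
Per nucleus in joules: 973.342 MeV × 1.602e-13 J/MeV = 1.5593e-10 J
Per mole: 1.5593e-10 J × 6.022e23 mol⁻¹ = 9.3901e+13 J/mol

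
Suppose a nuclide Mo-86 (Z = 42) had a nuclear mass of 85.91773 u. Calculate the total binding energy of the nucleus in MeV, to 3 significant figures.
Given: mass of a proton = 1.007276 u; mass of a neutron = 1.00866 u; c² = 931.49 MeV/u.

716 MeV

Mass of separated nucleons = 42(1.007276) + 44(1.00866) = 42.305592 + 44.38104 = 86.686632 u
Mass defect Δm = 86.686632 − 85.91773 = 0.768902 u
Converting to energy: 0.768902 u × 931.49 MeV/u = 716.225 MeV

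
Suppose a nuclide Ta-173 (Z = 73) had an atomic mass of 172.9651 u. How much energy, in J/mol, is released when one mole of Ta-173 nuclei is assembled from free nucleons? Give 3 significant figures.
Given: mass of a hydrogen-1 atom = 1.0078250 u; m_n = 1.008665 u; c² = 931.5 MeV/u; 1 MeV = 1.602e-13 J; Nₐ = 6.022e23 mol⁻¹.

1.32e+14 J/mol

With 73 protons and 100 neutrons (A = 173):
Total constituent mass: 73 × 1.0078250 + 100 × 1.008665 = 174.4377250 u
Δm = 174.4377250 − 172.9651 = 1.4726250 u
E_B = 1.4726250 × 931.5 = 1371.75 MeV
Per nucleus in joules: 1371.75 MeV × 1.602e-13 J/MeV = 2.1975e-10 J
Per mole: 2.1975e-10 J × 6.022e23 mol⁻¹ = 1.3233e+14 J/mol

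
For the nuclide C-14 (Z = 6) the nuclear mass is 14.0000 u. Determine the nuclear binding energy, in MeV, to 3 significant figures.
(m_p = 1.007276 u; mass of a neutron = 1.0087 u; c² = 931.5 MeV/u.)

Z = 6, so N = A − Z = 14 − 6 = 8.
Total constituent mass: 6 × 1.007276 + 8 × 1.0087 = 14.113256 u
The mass defect is 14.113256 − 14.0000 = 0.113256 u.
Converting to energy: 0.113256 u × 931.5 MeV/u = 105.498 MeV

105 MeV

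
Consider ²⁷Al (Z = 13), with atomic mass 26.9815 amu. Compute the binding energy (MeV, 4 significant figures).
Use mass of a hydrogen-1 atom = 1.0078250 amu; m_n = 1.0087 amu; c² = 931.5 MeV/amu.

The nucleus contains 13 protons and 27 − 13 = 14 neutrons.
Mass of separated nucleons = 13(1.0078250) + 14(1.0087) = 13.1017250 + 14.1218 = 27.2235250 amu
Mass defect Δm = 27.2235250 − 26.9815 = 0.2420250 amu
Converting to energy: 0.2420250 amu × 931.5 MeV/amu = 225.446 MeV

225.4 MeV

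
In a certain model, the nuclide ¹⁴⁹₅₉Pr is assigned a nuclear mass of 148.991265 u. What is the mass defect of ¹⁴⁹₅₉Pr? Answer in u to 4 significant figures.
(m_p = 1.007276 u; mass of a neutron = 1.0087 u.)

Σm = 59·m_p + 90·m_n = 59.429284 + 90.7830 = 150.212284 u
Δm = 150.212284 − 148.991265 = 1.221019 u

1.221 u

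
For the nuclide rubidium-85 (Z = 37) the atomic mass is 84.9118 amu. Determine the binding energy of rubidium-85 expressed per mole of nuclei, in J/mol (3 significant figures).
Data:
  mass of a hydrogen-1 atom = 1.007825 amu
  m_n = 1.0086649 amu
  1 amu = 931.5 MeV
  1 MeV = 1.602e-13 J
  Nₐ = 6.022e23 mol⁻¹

Z = 37, so N = A − Z = 85 − 37 = 48.
Total constituent mass: 37 × 1.007825 + 48 × 1.0086649 = 85.7054402 amu
The mass defect is 85.7054402 − 84.9118 = 0.7936402 amu.
E_B = 0.7936402 × 931.5 = 739.276 MeV
Per nucleus in joules: 739.276 MeV × 1.602e-13 J/MeV = 1.1843e-10 J
Per mole: 1.1843e-10 J × 6.022e23 mol⁻¹ = 7.1319e+13 J/mol

7.13e+13 J/mol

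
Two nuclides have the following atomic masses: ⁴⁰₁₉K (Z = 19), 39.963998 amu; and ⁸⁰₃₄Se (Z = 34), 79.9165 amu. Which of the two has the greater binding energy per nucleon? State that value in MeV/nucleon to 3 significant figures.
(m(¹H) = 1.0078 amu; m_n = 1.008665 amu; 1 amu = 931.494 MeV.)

⁴⁰₁₉K: Σm = 19(1.0078) + 21(1.008665) = 40.330165 amu; Δm = 0.366167 amu; E_B = 341.08 MeV; E_B/A = 8.527 MeV
⁸⁰₃₄Se: Σm = 34(1.0078) + 46(1.008665) = 80.663790 amu; Δm = 0.747290 amu; E_B = 696.10 MeV; E_B/A = 8.701 MeV
⁸⁰₃₄Se has the higher binding energy per nucleon, so it is the more tightly bound nucleus.

⁸⁰₃₄Se; 8.70 MeV/nucleon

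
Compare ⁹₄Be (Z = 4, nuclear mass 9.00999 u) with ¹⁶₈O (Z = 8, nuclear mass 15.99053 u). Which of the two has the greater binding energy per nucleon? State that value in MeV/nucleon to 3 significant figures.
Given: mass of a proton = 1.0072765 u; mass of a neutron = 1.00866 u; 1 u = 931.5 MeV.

⁹₄Be: Σm = 4(1.0072765) + 5(1.00866) = 9.0724060 u; Δm = 0.0624160 u; E_B = 58.141 MeV; E_B/A = 6.460 MeV
¹⁶₈O: Σm = 8(1.0072765) + 8(1.00866) = 16.1274920 u; Δm = 0.1369620 u; E_B = 127.58 MeV; E_B/A = 7.974 MeV
¹⁶₈O has the higher binding energy per nucleon, so it is the more tightly bound nucleus.

¹⁶₈O; 7.97 MeV/nucleon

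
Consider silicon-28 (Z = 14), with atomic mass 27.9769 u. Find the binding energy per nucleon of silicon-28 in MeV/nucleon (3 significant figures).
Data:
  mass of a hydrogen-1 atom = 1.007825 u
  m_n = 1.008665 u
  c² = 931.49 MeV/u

The nucleus contains 14 protons and 28 − 14 = 14 neutrons.
Σm = 14·m(¹H) + 14·m_n = 14.109550 + 14.121310 = 28.230860 u
Δm = 28.230860 − 27.9769 = 0.253960 u
Binding energy = Δm·c² = 0.253960 × 931.49 MeV/u = 236.561 MeV
BE/A = 236.561 MeV / 28 = 8.449 MeV/nucleon

8.45 MeV/nucleon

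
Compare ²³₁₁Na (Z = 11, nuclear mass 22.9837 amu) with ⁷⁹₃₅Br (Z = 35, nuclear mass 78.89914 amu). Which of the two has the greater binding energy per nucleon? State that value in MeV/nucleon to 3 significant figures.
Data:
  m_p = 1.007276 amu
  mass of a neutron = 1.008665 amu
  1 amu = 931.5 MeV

⁷⁹₃₅Br; 8.69 MeV/nucleon

²³₁₁Na: Σm = 11(1.007276) + 12(1.008665) = 23.184016 amu; Δm = 0.200316 amu; E_B = 186.59 MeV; E_B/A = 8.113 MeV
⁷⁹₃₅Br: Σm = 35(1.007276) + 44(1.008665) = 79.635920 amu; Δm = 0.736780 amu; E_B = 686.31 MeV; E_B/A = 8.687 MeV
⁷⁹₃₅Br has the higher binding energy per nucleon, so it is the more tightly bound nucleus.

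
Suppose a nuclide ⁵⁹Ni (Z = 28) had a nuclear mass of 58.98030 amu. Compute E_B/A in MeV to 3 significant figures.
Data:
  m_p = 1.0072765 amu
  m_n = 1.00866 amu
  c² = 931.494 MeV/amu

Mass of separated nucleons = 28(1.0072765) + 31(1.00866) = 28.2037420 + 31.26846 = 59.4722020 amu
Mass defect Δm = 59.4722020 − 58.98030 = 0.4919020 amu
Binding energy = Δm·c² = 0.4919020 × 931.494 MeV/amu = 458.204 MeV
BE/A = 458.204 MeV / 59 = 7.766 MeV/nucleon

7.77 MeV/nucleon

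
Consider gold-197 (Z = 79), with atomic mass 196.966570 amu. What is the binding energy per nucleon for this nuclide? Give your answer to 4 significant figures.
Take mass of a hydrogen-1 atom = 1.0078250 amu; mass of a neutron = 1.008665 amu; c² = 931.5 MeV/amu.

7.916 MeV/nucleon

The nucleus contains 79 protons and 197 − 79 = 118 neutrons.
Total constituent mass: 79 × 1.0078250 + 118 × 1.008665 = 198.6406450 amu
Δm = 198.6406450 − 196.966570 = 1.6740750 amu
E_B = 1.6740750 × 931.5 = 1559.40 MeV
Dividing by A = 197 gives 7.916 MeV per nucleon.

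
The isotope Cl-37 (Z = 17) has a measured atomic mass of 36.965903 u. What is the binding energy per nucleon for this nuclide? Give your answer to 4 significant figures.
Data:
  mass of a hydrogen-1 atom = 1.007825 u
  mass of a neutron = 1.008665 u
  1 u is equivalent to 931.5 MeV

8.570 MeV/nucleon

Σm = 17·m(¹H) + 20·m_n = 17.133025 + 20.173300 = 37.306325 u
Δm = 37.306325 − 36.965903 = 0.340422 u
E_B = 0.340422 × 931.5 = 317.103 MeV
Per nucleon: 317.103 / 37 = 8.570 MeV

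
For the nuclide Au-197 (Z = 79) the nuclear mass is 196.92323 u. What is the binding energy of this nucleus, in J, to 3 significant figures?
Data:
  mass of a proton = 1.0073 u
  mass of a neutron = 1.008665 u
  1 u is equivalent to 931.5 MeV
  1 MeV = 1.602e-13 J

With 79 protons and 118 neutrons (A = 197):
Total constituent mass: 79 × 1.0073 + 118 × 1.008665 = 198.599170 u
The mass defect is 198.599170 − 196.92323 = 1.675940 u.
E_B = 1.675940 × 931.5 = 1561.14 MeV
In joules: 1561.14 MeV × 1.602e-13 J/MeV = 2.5009e-10 J

2.50e-10 J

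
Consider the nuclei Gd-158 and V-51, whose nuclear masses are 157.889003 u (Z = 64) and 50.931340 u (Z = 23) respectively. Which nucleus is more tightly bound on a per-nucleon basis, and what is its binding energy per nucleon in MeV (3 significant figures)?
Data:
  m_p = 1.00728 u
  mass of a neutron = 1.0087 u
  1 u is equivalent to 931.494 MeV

V-51; 8.76 MeV/nucleon

Gd-158: Σm = 64(1.00728) + 94(1.0087) = 159.28372 u; Δm = 1.394717 u; E_B = 1299.2 MeV; E_B/A = 8.223 MeV
V-51: Σm = 23(1.00728) + 28(1.0087) = 51.41104 u; Δm = 0.479700 u; E_B = 446.84 MeV; E_B/A = 8.762 MeV
V-51 has the higher binding energy per nucleon, so it is the more tightly bound nucleus.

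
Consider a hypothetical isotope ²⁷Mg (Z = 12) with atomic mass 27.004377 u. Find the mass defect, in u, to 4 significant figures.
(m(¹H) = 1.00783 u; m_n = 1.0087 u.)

0.2201 u

Z = 12, so N = A − Z = 27 − 12 = 15.
Σm = 12·m(¹H) + 15·m_n = 12.09396 + 15.1305 = 27.22446 u
Mass defect Δm = 27.22446 − 27.004377 = 0.220083 u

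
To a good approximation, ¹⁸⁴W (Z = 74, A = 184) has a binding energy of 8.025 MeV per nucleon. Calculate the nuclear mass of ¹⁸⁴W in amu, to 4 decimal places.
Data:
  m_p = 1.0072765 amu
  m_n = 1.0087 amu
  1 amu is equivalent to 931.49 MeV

Total binding energy = 184 × 8.025 = 1476.600 MeV
Mass defect = 1476.600 MeV / (931.49 MeV/amu) = 1.585202 amu
Constituent mass = 74(1.0072765) + 110(1.0087) = 185.4954610 amu
Nuclear mass = 185.4954610 − 1.585202 = 183.9102590 amu ≈ 183.9103 amu (to 4 decimal places)

183.9103 amu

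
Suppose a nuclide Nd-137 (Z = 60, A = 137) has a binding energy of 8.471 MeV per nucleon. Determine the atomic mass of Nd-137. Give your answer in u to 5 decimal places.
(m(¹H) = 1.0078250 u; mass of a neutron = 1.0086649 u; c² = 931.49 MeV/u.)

136.89081 u

Total binding energy = 137 × 8.471 = 1160.527 MeV
Mass defect = 1160.527 MeV / (931.49 MeV/u) = 1.2458824 u
Constituent mass = 60(1.0078250) + 77(1.0086649) = 138.1366973 u
Atomic mass = 138.1366973 − 1.2458824 = 136.8908149 u ≈ 136.89081 u (to 5 decimal places)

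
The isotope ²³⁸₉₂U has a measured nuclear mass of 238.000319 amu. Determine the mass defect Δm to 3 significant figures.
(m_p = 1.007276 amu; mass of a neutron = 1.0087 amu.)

With 92 protons and 146 neutrons (A = 238):
Σm = 92·m_p + 146·m_n = 92.669392 + 147.2702 = 239.939592 amu
Δm = 239.939592 − 238.000319 = 1.939273 amu

1.94 amu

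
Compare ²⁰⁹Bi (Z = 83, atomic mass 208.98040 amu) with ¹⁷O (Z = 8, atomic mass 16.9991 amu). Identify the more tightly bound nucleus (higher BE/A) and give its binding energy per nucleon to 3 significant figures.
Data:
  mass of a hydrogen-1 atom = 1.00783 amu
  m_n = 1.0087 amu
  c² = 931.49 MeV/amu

²⁰⁹Bi: Σm = 83(1.00783) + 126(1.0087) = 210.74609 amu; Δm = 1.76569 amu; E_B = 1644.7 MeV; E_B/A = 7.869 MeV
¹⁷O: Σm = 8(1.00783) + 9(1.0087) = 17.14094 amu; Δm = 0.14184 amu; E_B = 132.12 MeV; E_B/A = 7.772 MeV
²⁰⁹Bi has the higher binding energy per nucleon, so it is the more tightly bound nucleus.

²⁰⁹Bi; 7.87 MeV/nucleon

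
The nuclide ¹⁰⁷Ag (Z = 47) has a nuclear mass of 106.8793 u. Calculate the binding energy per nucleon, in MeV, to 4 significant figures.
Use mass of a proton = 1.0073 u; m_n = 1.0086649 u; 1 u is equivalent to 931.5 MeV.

8.564 MeV/nucleon

Σm = 47·m_p + 60·m_n = 47.3431 + 60.5198940 = 107.8629940 u
Δm = 107.8629940 − 106.8793 = 0.9836940 u
E_B = 0.9836940 × 931.5 = 916.311 MeV
BE/A = 916.311 MeV / 107 = 8.564 MeV/nucleon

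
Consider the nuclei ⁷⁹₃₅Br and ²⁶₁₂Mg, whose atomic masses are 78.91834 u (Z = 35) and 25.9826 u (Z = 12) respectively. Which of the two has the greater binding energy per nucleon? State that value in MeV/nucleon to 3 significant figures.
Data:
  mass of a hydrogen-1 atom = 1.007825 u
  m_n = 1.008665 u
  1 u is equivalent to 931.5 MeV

⁷⁹₃₅Br: Σm = 35(1.007825) + 44(1.008665) = 79.655135 u; Δm = 0.736795 u; E_B = 686.32 MeV; E_B/A = 8.688 MeV
²⁶₁₂Mg: Σm = 12(1.007825) + 14(1.008665) = 26.215210 u; Δm = 0.232610 u; E_B = 216.68 MeV; E_B/A = 8.334 MeV
⁷⁹₃₅Br has the higher binding energy per nucleon, so it is the more tightly bound nucleus.

⁷⁹₃₅Br; 8.69 MeV/nucleon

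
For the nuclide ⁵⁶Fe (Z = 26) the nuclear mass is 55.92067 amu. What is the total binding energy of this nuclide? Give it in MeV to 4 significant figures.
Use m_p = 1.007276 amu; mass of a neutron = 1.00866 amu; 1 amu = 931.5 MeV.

492.1 MeV

Mass of separated nucleons = 26(1.007276) + 30(1.00866) = 26.189176 + 30.25980 = 56.448976 amu
The mass defect is 56.448976 − 55.92067 = 0.528306 amu.
Converting to energy: 0.528306 amu × 931.5 MeV/amu = 492.117 MeV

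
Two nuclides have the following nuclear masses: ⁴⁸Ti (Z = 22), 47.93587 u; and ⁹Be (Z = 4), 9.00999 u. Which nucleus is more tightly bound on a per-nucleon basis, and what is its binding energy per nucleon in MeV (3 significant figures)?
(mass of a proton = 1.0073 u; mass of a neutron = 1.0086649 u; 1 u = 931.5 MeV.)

⁴⁸Ti: Σm = 22(1.0073) + 26(1.0086649) = 48.3858874 u; Δm = 0.4500174 u; E_B = 419.19 MeV; E_B/A = 8.733 MeV
⁹Be: Σm = 4(1.0073) + 5(1.0086649) = 9.0725245 u; Δm = 0.0625345 u; E_B = 58.251 MeV; E_B/A = 6.472 MeV
⁴⁸Ti has the higher binding energy per nucleon, so it is the more tightly bound nucleus.

⁴⁸Ti; 8.73 MeV/nucleon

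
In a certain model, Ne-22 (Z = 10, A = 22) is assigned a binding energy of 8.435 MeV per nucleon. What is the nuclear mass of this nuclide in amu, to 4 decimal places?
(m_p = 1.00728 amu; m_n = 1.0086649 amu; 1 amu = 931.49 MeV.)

21.9776 amu

Total binding energy = 22 × 8.435 = 185.570 MeV
Mass defect = 185.570 MeV / (931.49 MeV/amu) = 0.199218 amu
Constituent mass = 10(1.00728) + 12(1.0086649) = 22.1767788 amu
Nuclear mass = 22.1767788 − 0.199218 = 21.9775608 amu ≈ 21.9776 amu (to 4 decimal places)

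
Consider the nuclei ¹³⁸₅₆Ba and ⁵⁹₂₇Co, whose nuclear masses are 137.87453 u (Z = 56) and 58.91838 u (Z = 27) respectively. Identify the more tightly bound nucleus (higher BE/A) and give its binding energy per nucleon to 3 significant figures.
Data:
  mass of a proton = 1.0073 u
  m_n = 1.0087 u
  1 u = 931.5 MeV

⁵⁹₂₇Co; 8.80 MeV/nucleon

¹³⁸₅₆Ba: Σm = 56(1.0073) + 82(1.0087) = 139.1222 u; Δm = 1.24767 u; E_B = 1162.2 MeV; E_B/A = 8.422 MeV
⁵⁹₂₇Co: Σm = 27(1.0073) + 32(1.0087) = 59.4755 u; Δm = 0.55712 u; E_B = 518.96 MeV; E_B/A = 8.796 MeV
⁵⁹₂₇Co has the higher binding energy per nucleon, so it is the more tightly bound nucleus.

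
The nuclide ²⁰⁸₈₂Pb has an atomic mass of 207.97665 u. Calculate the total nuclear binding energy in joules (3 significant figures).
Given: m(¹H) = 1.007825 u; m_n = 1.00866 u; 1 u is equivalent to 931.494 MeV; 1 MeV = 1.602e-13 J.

2.62e-10 J

The nucleus contains 82 protons and 208 − 82 = 126 neutrons.
Σm = 82·m(¹H) + 126·m_n = 82.641650 + 127.09116 = 209.732810 u
The mass defect is 209.732810 − 207.97665 = 1.756160 u.
Converting to energy: 1.756160 u × 931.494 MeV/u = 1635.85 MeV
In joules: 1635.85 MeV × 1.602e-13 J/MeV = 2.6206e-10 J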